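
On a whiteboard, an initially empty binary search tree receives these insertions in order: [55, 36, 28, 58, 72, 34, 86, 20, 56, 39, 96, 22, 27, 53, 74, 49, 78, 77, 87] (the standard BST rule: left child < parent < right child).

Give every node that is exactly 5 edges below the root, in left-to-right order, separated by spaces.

Insert 55: tree is empty, so 55 becomes the root.
Insert 36: 36 < 55 → go left. Place as left child of 55.
Insert 28: 28 < 55 → go left; 28 < 36 → go left. Place as left child of 36.
Insert 58: 58 > 55 → go right. Place as right child of 55.
Insert 72: 72 > 55 → go right; 72 > 58 → go right. Place as right child of 58.
Insert 34: 34 < 55 → go left; 34 < 36 → go left; 34 > 28 → go right. Place as right child of 28.
Insert 86: 86 > 55 → go right; 86 > 58 → go right; 86 > 72 → go right. Place as right child of 72.
Insert 20: 20 < 55 → go left; 20 < 36 → go left; 20 < 28 → go left. Place as left child of 28.
Insert 56: 56 > 55 → go right; 56 < 58 → go left. Place as left child of 58.
Insert 39: 39 < 55 → go left; 39 > 36 → go right. Place as right child of 36.
Insert 96: 96 > 55 → go right; 96 > 58 → go right; 96 > 72 → go right; 96 > 86 → go right. Place as right child of 86.
Insert 22: 22 < 55 → go left; 22 < 36 → go left; 22 < 28 → go left; 22 > 20 → go right. Place as right child of 20.
Insert 27: 27 < 55 → go left; 27 < 36 → go left; 27 < 28 → go left; 27 > 20 → go right; 27 > 22 → go right. Place as right child of 22.
Insert 53: 53 < 55 → go left; 53 > 36 → go right; 53 > 39 → go right. Place as right child of 39.
Insert 74: 74 > 55 → go right; 74 > 58 → go right; 74 > 72 → go right; 74 < 86 → go left. Place as left child of 86.
Insert 49: 49 < 55 → go left; 49 > 36 → go right; 49 > 39 → go right; 49 < 53 → go left. Place as left child of 53.
Insert 78: 78 > 55 → go right; 78 > 58 → go right; 78 > 72 → go right; 78 < 86 → go left; 78 > 74 → go right. Place as right child of 74.
Insert 77: 77 > 55 → go right; 77 > 58 → go right; 77 > 72 → go right; 77 < 86 → go left; 77 > 74 → go right; 77 < 78 → go left. Place as left child of 78.
Insert 87: 87 > 55 → go right; 87 > 58 → go right; 87 > 72 → go right; 87 > 86 → go right; 87 < 96 → go left. Place as left child of 96.

27 78 87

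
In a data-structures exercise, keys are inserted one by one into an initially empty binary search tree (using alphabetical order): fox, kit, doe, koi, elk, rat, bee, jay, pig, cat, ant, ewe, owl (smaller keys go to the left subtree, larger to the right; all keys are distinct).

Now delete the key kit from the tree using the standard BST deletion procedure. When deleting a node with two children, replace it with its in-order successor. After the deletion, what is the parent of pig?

fox: root
kit: right child of fox (depth 1)
doe: left child of fox (depth 1)
koi: right child of kit (depth 2)
elk: right child of doe (depth 2)
rat: right child of koi (depth 3)
bee: left child of doe (depth 2)
jay: left child of kit (depth 2)
pig: left child of rat (depth 4)
cat: right child of bee (depth 3)
ant: left child of bee (depth 3)
ewe: right child of elk (depth 3)
owl: left child of pig (depth 5)

Delete kit (two children — replace with in-order successor).
After deletion, pig's parent is rat.

rat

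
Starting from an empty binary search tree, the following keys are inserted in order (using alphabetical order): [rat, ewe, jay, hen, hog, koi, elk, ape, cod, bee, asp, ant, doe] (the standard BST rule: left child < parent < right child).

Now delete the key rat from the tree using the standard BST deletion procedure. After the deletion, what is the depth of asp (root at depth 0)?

rat: root
ewe: left child of rat (depth 1)
jay: right child of ewe (depth 2)
hen: left child of jay (depth 3)
hog: right child of hen (depth 4)
koi: right child of jay (depth 3)
elk: left child of ewe (depth 2)
ape: left child of elk (depth 3)
cod: right child of ape (depth 4)
bee: left child of cod (depth 5)
asp: left child of bee (depth 6)
ant: left child of ape (depth 4)
doe: right child of cod (depth 5)

Delete rat (at most one child — splice it out).
After deletion, path to asp: ewe → elk → ape → cod → bee → asp.

5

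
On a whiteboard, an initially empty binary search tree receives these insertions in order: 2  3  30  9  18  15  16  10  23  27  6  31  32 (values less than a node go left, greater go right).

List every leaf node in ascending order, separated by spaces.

Insert 2: tree is empty, so 2 becomes the root.
Insert 3: 3 > 2 → go right. Place as right child of 2.
Insert 30: 30 > 2 → go right; 30 > 3 → go right. Place as right child of 3.
Insert 9: 9 > 2 → go right; 9 > 3 → go right; 9 < 30 → go left. Place as left child of 30.
Insert 18: 18 > 2 → go right; 18 > 3 → go right; 18 < 30 → go left; 18 > 9 → go right. Place as right child of 9.
Insert 15: 15 > 2 → go right; 15 > 3 → go right; 15 < 30 → go left; 15 > 9 → go right; 15 < 18 → go left. Place as left child of 18.
Insert 16: 16 > 2 → go right; 16 > 3 → go right; 16 < 30 → go left; 16 > 9 → go right; 16 < 18 → go left; 16 > 15 → go right. Place as right child of 15.
Insert 10: 10 > 2 → go right; 10 > 3 → go right; 10 < 30 → go left; 10 > 9 → go right; 10 < 18 → go left; 10 < 15 → go left. Place as left child of 15.
Insert 23: 23 > 2 → go right; 23 > 3 → go right; 23 < 30 → go left; 23 > 9 → go right; 23 > 18 → go right. Place as right child of 18.
Insert 27: 27 > 2 → go right; 27 > 3 → go right; 27 < 30 → go left; 27 > 9 → go right; 27 > 18 → go right; 27 > 23 → go right. Place as right child of 23.
Insert 6: 6 > 2 → go right; 6 > 3 → go right; 6 < 30 → go left; 6 < 9 → go left. Place as left child of 9.
Insert 31: 31 > 2 → go right; 31 > 3 → go right; 31 > 30 → go right. Place as right child of 30.
Insert 32: 32 > 2 → go right; 32 > 3 → go right; 32 > 30 → go right; 32 > 31 → go right. Place as right child of 31.

6 10 16 27 32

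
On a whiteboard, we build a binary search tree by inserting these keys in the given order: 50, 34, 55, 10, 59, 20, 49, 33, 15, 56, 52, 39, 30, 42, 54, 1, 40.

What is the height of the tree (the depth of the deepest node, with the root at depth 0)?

50: root
34: left child of 50 (depth 1)
55: right child of 50 (depth 1)
10: left child of 34 (depth 2)
59: right child of 55 (depth 2)
20: right child of 10 (depth 3)
49: right child of 34 (depth 2)
33: right child of 20 (depth 4)
15: left child of 20 (depth 4)
56: left child of 59 (depth 3)
52: left child of 55 (depth 2)
39: left child of 49 (depth 3)
30: left child of 33 (depth 5)
42: right child of 39 (depth 4)
54: right child of 52 (depth 3)
1: left child of 10 (depth 3)
40: left child of 42 (depth 5)

The deepest node is 30 at depth 5.

5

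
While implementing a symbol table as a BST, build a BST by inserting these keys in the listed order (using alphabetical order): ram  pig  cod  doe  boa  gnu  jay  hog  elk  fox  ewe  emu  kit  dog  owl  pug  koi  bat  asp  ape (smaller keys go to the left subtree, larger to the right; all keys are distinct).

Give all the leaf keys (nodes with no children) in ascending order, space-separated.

Insert ram: tree is empty, so ram becomes the root.
Insert pig: pig < ram → go left. Place as left child of ram.
Insert cod: cod < ram → go left; cod < pig → go left. Place as left child of pig.
Insert doe: doe < ram → go left; doe < pig → go left; doe > cod → go right. Place as right child of cod.
Insert boa: boa < ram → go left; boa < pig → go left; boa < cod → go left. Place as left child of cod.
Insert gnu: gnu < ram → go left; gnu < pig → go left; gnu > cod → go right; gnu > doe → go right. Place as right child of doe.
Insert jay: jay < ram → go left; jay < pig → go left; jay > cod → go right; jay > doe → go right; jay > gnu → go right. Place as right child of gnu.
Insert hog: hog < ram → go left; hog < pig → go left; hog > cod → go right; hog > doe → go right; hog > gnu → go right; hog < jay → go left. Place as left child of jay.
Insert elk: elk < ram → go left; elk < pig → go left; elk > cod → go right; elk > doe → go right; elk < gnu → go left. Place as left child of gnu.
Insert fox: fox < ram → go left; fox < pig → go left; fox > cod → go right; fox > doe → go right; fox < gnu → go left; fox > elk → go right. Place as right child of elk.
Insert ewe: ewe < ram → go left; ewe < pig → go left; ewe > cod → go right; ewe > doe → go right; ewe < gnu → go left; ewe > elk → go right; ewe < fox → go left. Place as left child of fox.
Insert emu: emu < ram → go left; emu < pig → go left; emu > cod → go right; emu > doe → go right; emu < gnu → go left; emu > elk → go right; emu < fox → go left; emu < ewe → go left. Place as left child of ewe.
Insert kit: kit < ram → go left; kit < pig → go left; kit > cod → go right; kit > doe → go right; kit > gnu → go right; kit > jay → go right. Place as right child of jay.
Insert dog: dog < ram → go left; dog < pig → go left; dog > cod → go right; dog > doe → go right; dog < gnu → go left; dog < elk → go left. Place as left child of elk.
Insert owl: owl < ram → go left; owl < pig → go left; owl > cod → go right; owl > doe → go right; owl > gnu → go right; owl > jay → go right; owl > kit → go right. Place as right child of kit.
Insert pug: pug < ram → go left; pug > pig → go right. Place as right child of pig.
Insert koi: koi < ram → go left; koi < pig → go left; koi > cod → go right; koi > doe → go right; koi > gnu → go right; koi > jay → go right; koi > kit → go right; koi < owl → go left. Place as left child of owl.
Insert bat: bat < ram → go left; bat < pig → go left; bat < cod → go left; bat < boa → go left. Place as left child of boa.
Insert asp: asp < ram → go left; asp < pig → go left; asp < cod → go left; asp < boa → go left; asp < bat → go left. Place as left child of bat.
Insert ape: ape < ram → go left; ape < pig → go left; ape < cod → go left; ape < boa → go left; ape < bat → go left; ape < asp → go left. Place as left child of asp.

ape dog emu hog koi pug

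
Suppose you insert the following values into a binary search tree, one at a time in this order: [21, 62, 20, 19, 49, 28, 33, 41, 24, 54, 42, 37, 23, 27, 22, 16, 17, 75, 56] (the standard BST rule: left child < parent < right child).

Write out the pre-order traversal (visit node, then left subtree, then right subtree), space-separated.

21 20 19 16 17 62 49 28 24 23 22 27 33 41 37 42 54 56 75

21: root
62: right child of 21 (depth 1)
20: left child of 21 (depth 1)
19: left child of 20 (depth 2)
49: left child of 62 (depth 2)
28: left child of 49 (depth 3)
33: right child of 28 (depth 4)
41: right child of 33 (depth 5)
24: left child of 28 (depth 4)
54: right child of 49 (depth 3)
42: right child of 41 (depth 6)
37: left child of 41 (depth 6)
23: left child of 24 (depth 5)
27: right child of 24 (depth 5)
22: left child of 23 (depth 6)
16: left child of 19 (depth 3)
17: right child of 16 (depth 4)
75: right child of 62 (depth 2)
56: right child of 54 (depth 4)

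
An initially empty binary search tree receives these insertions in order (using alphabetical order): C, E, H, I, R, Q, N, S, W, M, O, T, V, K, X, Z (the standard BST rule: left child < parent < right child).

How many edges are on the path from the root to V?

8

C: root
E: right child of C (depth 1)
H: right child of E (depth 2)
I: right child of H (depth 3)
R: right child of I (depth 4)
Q: left child of R (depth 5)
N: left child of Q (depth 6)
S: right child of R (depth 5)
W: right child of S (depth 6)
M: left child of N (depth 7)
O: right child of N (depth 7)
T: left child of W (depth 7)
V: right child of T (depth 8)
K: left child of M (depth 8)
X: right child of W (depth 7)
Z: right child of X (depth 8)

Path to V: C → E → H → I → R → S → W → T → V, which is 8 edges.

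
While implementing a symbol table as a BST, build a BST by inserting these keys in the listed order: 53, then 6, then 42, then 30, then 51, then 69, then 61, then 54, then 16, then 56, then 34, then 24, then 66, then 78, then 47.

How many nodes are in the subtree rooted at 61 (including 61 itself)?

4

53: root
6: left child of 53 (depth 1)
42: right child of 6 (depth 2)
30: left child of 42 (depth 3)
51: right child of 42 (depth 3)
69: right child of 53 (depth 1)
61: left child of 69 (depth 2)
54: left child of 61 (depth 3)
16: left child of 30 (depth 4)
56: right child of 54 (depth 4)
34: right child of 30 (depth 4)
24: right child of 16 (depth 5)
66: right child of 61 (depth 3)
78: right child of 69 (depth 2)
47: left child of 51 (depth 4)

Subtree rooted at 61 contains: 61, 54, 56, 66 — 4 nodes.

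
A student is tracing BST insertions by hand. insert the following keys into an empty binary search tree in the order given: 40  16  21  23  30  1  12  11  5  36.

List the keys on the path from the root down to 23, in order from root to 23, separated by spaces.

40 16 21 23

Insert 40: tree is empty, so 40 becomes the root.
Insert 16: 16 < 40 → go left. Place as left child of 40.
Insert 21: 21 < 40 → go left; 21 > 16 → go right. Place as right child of 16.
Insert 23: 23 < 40 → go left; 23 > 16 → go right; 23 > 21 → go right. Place as right child of 21.
Insert 30: 30 < 40 → go left; 30 > 16 → go right; 30 > 21 → go right; 30 > 23 → go right. Place as right child of 23.
Insert 1: 1 < 40 → go left; 1 < 16 → go left. Place as left child of 16.
Insert 12: 12 < 40 → go left; 12 < 16 → go left; 12 > 1 → go right. Place as right child of 1.
Insert 11: 11 < 40 → go left; 11 < 16 → go left; 11 > 1 → go right; 11 < 12 → go left. Place as left child of 12.
Insert 5: 5 < 40 → go left; 5 < 16 → go left; 5 > 1 → go right; 5 < 12 → go left; 5 < 11 → go left. Place as left child of 11.
Insert 36: 36 < 40 → go left; 36 > 16 → go right; 36 > 21 → go right; 36 > 23 → go right; 36 > 30 → go right. Place as right child of 30.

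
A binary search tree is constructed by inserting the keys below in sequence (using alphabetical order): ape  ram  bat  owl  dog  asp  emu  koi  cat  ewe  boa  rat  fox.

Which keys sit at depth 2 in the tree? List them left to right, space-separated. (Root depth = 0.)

bat rat

Insert ape: tree is empty, so ape becomes the root.
Insert ram: ram > ape → go right. Place as right child of ape.
Insert bat: bat > ape → go right; bat < ram → go left. Place as left child of ram.
Insert owl: owl > ape → go right; owl < ram → go left; owl > bat → go right. Place as right child of bat.
Insert dog: dog > ape → go right; dog < ram → go left; dog > bat → go right; dog < owl → go left. Place as left child of owl.
Insert asp: asp > ape → go right; asp < ram → go left; asp < bat → go left. Place as left child of bat.
Insert emu: emu > ape → go right; emu < ram → go left; emu > bat → go right; emu < owl → go left; emu > dog → go right. Place as right child of dog.
Insert koi: koi > ape → go right; koi < ram → go left; koi > bat → go right; koi < owl → go left; koi > dog → go right; koi > emu → go right. Place as right child of emu.
Insert cat: cat > ape → go right; cat < ram → go left; cat > bat → go right; cat < owl → go left; cat < dog → go left. Place as left child of dog.
Insert ewe: ewe > ape → go right; ewe < ram → go left; ewe > bat → go right; ewe < owl → go left; ewe > dog → go right; ewe > emu → go right; ewe < koi → go left. Place as left child of koi.
Insert boa: boa > ape → go right; boa < ram → go left; boa > bat → go right; boa < owl → go left; boa < dog → go left; boa < cat → go left. Place as left child of cat.
Insert rat: rat > ape → go right; rat > ram → go right. Place as right child of ram.
Insert fox: fox > ape → go right; fox < ram → go left; fox > bat → go right; fox < owl → go left; fox > dog → go right; fox > emu → go right; fox < koi → go left; fox > ewe → go right. Place as right child of ewe.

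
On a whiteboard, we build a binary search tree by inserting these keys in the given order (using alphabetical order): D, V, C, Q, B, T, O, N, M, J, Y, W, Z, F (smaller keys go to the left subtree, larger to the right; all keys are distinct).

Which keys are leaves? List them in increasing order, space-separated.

B F T W Z

Resulting structure (node: left, right):
  D: L=C, R=V
  V: L=Q, R=Y
  C: L=B, R=–
  Q: L=O, R=T
  B: L=–, R=–
  T: L=–, R=–
  O: L=N, R=–
  N: L=M, R=–
  M: L=J, R=–
  J: L=F, R=–
  Y: L=W, R=Z
  W: L=–, R=–
  Z: L=–, R=–
  F: L=–, R=–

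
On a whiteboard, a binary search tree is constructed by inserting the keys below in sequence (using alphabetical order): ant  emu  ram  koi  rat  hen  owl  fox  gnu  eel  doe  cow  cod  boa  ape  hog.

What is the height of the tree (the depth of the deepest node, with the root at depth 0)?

7

ant: root
emu: right child of ant (depth 1)
ram: right child of emu (depth 2)
koi: left child of ram (depth 3)
rat: right child of ram (depth 3)
hen: left child of koi (depth 4)
owl: right child of koi (depth 4)
fox: left child of hen (depth 5)
gnu: right child of fox (depth 6)
eel: left child of emu (depth 2)
doe: left child of eel (depth 3)
cow: left child of doe (depth 4)
cod: left child of cow (depth 5)
boa: left child of cod (depth 6)
ape: left child of boa (depth 7)
hog: right child of hen (depth 5)

The deepest node is ape at depth 7.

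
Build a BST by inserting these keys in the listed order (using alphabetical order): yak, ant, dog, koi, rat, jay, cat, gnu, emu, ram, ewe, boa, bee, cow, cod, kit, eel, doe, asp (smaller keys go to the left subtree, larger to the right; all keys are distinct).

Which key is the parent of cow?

cat

Resulting structure (node: left, right):
  yak: L=ant, R=–
  ant: L=–, R=dog
  dog: L=cat, R=koi
  koi: L=jay, R=rat
  rat: L=ram, R=–
  jay: L=gnu, R=kit
  cat: L=boa, R=cow
  gnu: L=emu, R=–
  emu: L=eel, R=ewe
  ram: L=–, R=–
  ewe: L=–, R=–
  boa: L=bee, R=–
  bee: L=asp, R=–
  cow: L=cod, R=doe
  cod: L=–, R=–
  kit: L=–, R=–
  eel: L=–, R=–
  doe: L=–, R=–
  asp: L=–, R=–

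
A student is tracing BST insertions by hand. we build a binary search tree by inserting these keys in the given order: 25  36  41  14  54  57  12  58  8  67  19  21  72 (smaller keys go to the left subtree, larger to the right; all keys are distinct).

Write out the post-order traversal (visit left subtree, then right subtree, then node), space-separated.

8 12 21 19 14 72 67 58 57 54 41 36 25

25: root
36: right child of 25 (depth 1)
41: right child of 36 (depth 2)
14: left child of 25 (depth 1)
54: right child of 41 (depth 3)
57: right child of 54 (depth 4)
12: left child of 14 (depth 2)
58: right child of 57 (depth 5)
8: left child of 12 (depth 3)
67: right child of 58 (depth 6)
19: right child of 14 (depth 2)
21: right child of 19 (depth 3)
72: right child of 67 (depth 7)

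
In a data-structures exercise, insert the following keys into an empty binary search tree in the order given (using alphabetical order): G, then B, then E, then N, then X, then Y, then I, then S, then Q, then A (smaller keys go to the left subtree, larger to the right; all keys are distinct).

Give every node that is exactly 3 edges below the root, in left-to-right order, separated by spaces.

S Y

G: root
B: left child of G (depth 1)
E: right child of B (depth 2)
N: right child of G (depth 1)
X: right child of N (depth 2)
Y: right child of X (depth 3)
I: left child of N (depth 2)
S: left child of X (depth 3)
Q: left child of S (depth 4)
A: left child of B (depth 2)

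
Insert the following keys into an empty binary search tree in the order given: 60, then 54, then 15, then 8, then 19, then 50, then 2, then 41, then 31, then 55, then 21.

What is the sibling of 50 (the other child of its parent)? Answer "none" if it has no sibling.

Insert 60: tree is empty, so 60 becomes the root.
Insert 54: 54 < 60 → go left. Place as left child of 60.
Insert 15: 15 < 60 → go left; 15 < 54 → go left. Place as left child of 54.
Insert 8: 8 < 60 → go left; 8 < 54 → go left; 8 < 15 → go left. Place as left child of 15.
Insert 19: 19 < 60 → go left; 19 < 54 → go left; 19 > 15 → go right. Place as right child of 15.
Insert 50: 50 < 60 → go left; 50 < 54 → go left; 50 > 15 → go right; 50 > 19 → go right. Place as right child of 19.
Insert 2: 2 < 60 → go left; 2 < 54 → go left; 2 < 15 → go left; 2 < 8 → go left. Place as left child of 8.
Insert 41: 41 < 60 → go left; 41 < 54 → go left; 41 > 15 → go right; 41 > 19 → go right; 41 < 50 → go left. Place as left child of 50.
Insert 31: 31 < 60 → go left; 31 < 54 → go left; 31 > 15 → go right; 31 > 19 → go right; 31 < 50 → go left; 31 < 41 → go left. Place as left child of 41.
Insert 55: 55 < 60 → go left; 55 > 54 → go right. Place as right child of 54.
Insert 21: 21 < 60 → go left; 21 < 54 → go left; 21 > 15 → go right; 21 > 19 → go right; 21 < 50 → go left; 21 < 41 → go left; 21 < 31 → go left. Place as left child of 31.

50's parent is 19, which has only one child.

none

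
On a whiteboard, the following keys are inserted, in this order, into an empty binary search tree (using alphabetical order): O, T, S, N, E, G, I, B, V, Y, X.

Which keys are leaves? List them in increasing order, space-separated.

Insert O: tree is empty, so O becomes the root.
Insert T: T > O → go right. Place as right child of O.
Insert S: S > O → go right; S < T → go left. Place as left child of T.
Insert N: N < O → go left. Place as left child of O.
Insert E: E < O → go left; E < N → go left. Place as left child of N.
Insert G: G < O → go left; G < N → go left; G > E → go right. Place as right child of E.
Insert I: I < O → go left; I < N → go left; I > E → go right; I > G → go right. Place as right child of G.
Insert B: B < O → go left; B < N → go left; B < E → go left. Place as left child of E.
Insert V: V > O → go right; V > T → go right. Place as right child of T.
Insert Y: Y > O → go right; Y > T → go right; Y > V → go right. Place as right child of V.
Insert X: X > O → go right; X > T → go right; X > V → go right; X < Y → go left. Place as left child of Y.

B I S X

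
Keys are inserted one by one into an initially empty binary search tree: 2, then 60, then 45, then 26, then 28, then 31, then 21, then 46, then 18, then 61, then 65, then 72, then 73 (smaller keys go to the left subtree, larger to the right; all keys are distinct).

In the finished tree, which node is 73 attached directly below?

Insert 2: tree is empty, so 2 becomes the root.
Insert 60: 60 > 2 → go right. Place as right child of 2.
Insert 45: 45 > 2 → go right; 45 < 60 → go left. Place as left child of 60.
Insert 26: 26 > 2 → go right; 26 < 60 → go left; 26 < 45 → go left. Place as left child of 45.
Insert 28: 28 > 2 → go right; 28 < 60 → go left; 28 < 45 → go left; 28 > 26 → go right. Place as right child of 26.
Insert 31: 31 > 2 → go right; 31 < 60 → go left; 31 < 45 → go left; 31 > 26 → go right; 31 > 28 → go right. Place as right child of 28.
Insert 21: 21 > 2 → go right; 21 < 60 → go left; 21 < 45 → go left; 21 < 26 → go left. Place as left child of 26.
Insert 46: 46 > 2 → go right; 46 < 60 → go left; 46 > 45 → go right. Place as right child of 45.
Insert 18: 18 > 2 → go right; 18 < 60 → go left; 18 < 45 → go left; 18 < 26 → go left; 18 < 21 → go left. Place as left child of 21.
Insert 61: 61 > 2 → go right; 61 > 60 → go right. Place as right child of 60.
Insert 65: 65 > 2 → go right; 65 > 60 → go right; 65 > 61 → go right. Place as right child of 61.
Insert 72: 72 > 2 → go right; 72 > 60 → go right; 72 > 61 → go right; 72 > 65 → go right. Place as right child of 65.
Insert 73: 73 > 2 → go right; 73 > 60 → go right; 73 > 61 → go right; 73 > 65 → go right; 73 > 72 → go right. Place as right child of 72.

72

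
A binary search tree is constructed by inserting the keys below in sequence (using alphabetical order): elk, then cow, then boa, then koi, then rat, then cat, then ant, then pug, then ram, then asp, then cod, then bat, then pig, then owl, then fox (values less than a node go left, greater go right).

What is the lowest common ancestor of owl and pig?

Insert elk: tree is empty, so elk becomes the root.
Insert cow: cow < elk → go left. Place as left child of elk.
Insert boa: boa < elk → go left; boa < cow → go left. Place as left child of cow.
Insert koi: koi > elk → go right. Place as right child of elk.
Insert rat: rat > elk → go right; rat > koi → go right. Place as right child of koi.
Insert cat: cat < elk → go left; cat < cow → go left; cat > boa → go right. Place as right child of boa.
Insert ant: ant < elk → go left; ant < cow → go left; ant < boa → go left. Place as left child of boa.
Insert pug: pug > elk → go right; pug > koi → go right; pug < rat → go left. Place as left child of rat.
Insert ram: ram > elk → go right; ram > koi → go right; ram < rat → go left; ram > pug → go right. Place as right child of pug.
Insert asp: asp < elk → go left; asp < cow → go left; asp < boa → go left; asp > ant → go right. Place as right child of ant.
Insert cod: cod < elk → go left; cod < cow → go left; cod > boa → go right; cod > cat → go right. Place as right child of cat.
Insert bat: bat < elk → go left; bat < cow → go left; bat < boa → go left; bat > ant → go right; bat > asp → go right. Place as right child of asp.
Insert pig: pig > elk → go right; pig > koi → go right; pig < rat → go left; pig < pug → go left. Place as left child of pug.
Insert owl: owl > elk → go right; owl > koi → go right; owl < rat → go left; owl < pug → go left; owl < pig → go left. Place as left child of pig.
Insert fox: fox > elk → go right; fox < koi → go left. Place as left child of koi.

Path to owl: elk → koi → rat → pug → pig → owl
Path to pig: elk → koi → rat → pug → pig
pig lies on both paths and is an ancestor of the other node.

pig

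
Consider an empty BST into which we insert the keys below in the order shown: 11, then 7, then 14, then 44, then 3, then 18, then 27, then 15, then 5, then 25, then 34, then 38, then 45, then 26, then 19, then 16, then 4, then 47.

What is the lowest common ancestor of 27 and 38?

27

11: root
7: left child of 11 (depth 1)
14: right child of 11 (depth 1)
44: right child of 14 (depth 2)
3: left child of 7 (depth 2)
18: left child of 44 (depth 3)
27: right child of 18 (depth 4)
15: left child of 18 (depth 4)
5: right child of 3 (depth 3)
25: left child of 27 (depth 5)
34: right child of 27 (depth 5)
38: right child of 34 (depth 6)
45: right child of 44 (depth 3)
26: right child of 25 (depth 6)
19: left child of 25 (depth 6)
16: right child of 15 (depth 5)
4: left child of 5 (depth 4)
47: right child of 45 (depth 4)

Path to 27: 11 → 14 → 44 → 18 → 27
Path to 38: 11 → 14 → 44 → 18 → 27 → 34 → 38
27 lies on both paths and is an ancestor of the other node.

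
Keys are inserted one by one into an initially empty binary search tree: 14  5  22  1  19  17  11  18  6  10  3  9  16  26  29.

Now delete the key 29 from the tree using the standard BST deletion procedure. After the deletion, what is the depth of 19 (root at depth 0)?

14: root
5: left child of 14 (depth 1)
22: right child of 14 (depth 1)
1: left child of 5 (depth 2)
19: left child of 22 (depth 2)
17: left child of 19 (depth 3)
11: right child of 5 (depth 2)
18: right child of 17 (depth 4)
6: left child of 11 (depth 3)
10: right child of 6 (depth 4)
3: right child of 1 (depth 3)
9: left child of 10 (depth 5)
16: left child of 17 (depth 4)
26: right child of 22 (depth 2)
29: right child of 26 (depth 3)

Delete 29 (at most one child — splice it out).
After deletion, path to 19: 14 → 22 → 19.

2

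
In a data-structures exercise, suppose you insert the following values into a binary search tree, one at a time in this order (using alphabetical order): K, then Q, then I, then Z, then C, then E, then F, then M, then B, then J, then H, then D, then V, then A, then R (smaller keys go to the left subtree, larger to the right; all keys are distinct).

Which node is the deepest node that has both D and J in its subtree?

K: root
Q: right child of K (depth 1)
I: left child of K (depth 1)
Z: right child of Q (depth 2)
C: left child of I (depth 2)
E: right child of C (depth 3)
F: right child of E (depth 4)
M: left child of Q (depth 2)
B: left child of C (depth 3)
J: right child of I (depth 2)
H: right child of F (depth 5)
D: left child of E (depth 4)
V: left child of Z (depth 3)
A: left child of B (depth 4)
R: left child of V (depth 4)

Path to D: K → I → C → E → D
Path to J: K → I → J
The paths share a prefix ending at I, then split left and right.

I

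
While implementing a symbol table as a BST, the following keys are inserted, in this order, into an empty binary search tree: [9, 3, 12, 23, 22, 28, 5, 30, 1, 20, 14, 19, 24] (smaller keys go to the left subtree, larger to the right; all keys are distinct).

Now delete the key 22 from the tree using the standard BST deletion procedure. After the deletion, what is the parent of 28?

9: root
3: left child of 9 (depth 1)
12: right child of 9 (depth 1)
23: right child of 12 (depth 2)
22: left child of 23 (depth 3)
28: right child of 23 (depth 3)
5: right child of 3 (depth 2)
30: right child of 28 (depth 4)
1: left child of 3 (depth 2)
20: left child of 22 (depth 4)
14: left child of 20 (depth 5)
19: right child of 14 (depth 6)
24: left child of 28 (depth 4)

Delete 22 (at most one child — splice it out).
After deletion, 28's parent is 23.

23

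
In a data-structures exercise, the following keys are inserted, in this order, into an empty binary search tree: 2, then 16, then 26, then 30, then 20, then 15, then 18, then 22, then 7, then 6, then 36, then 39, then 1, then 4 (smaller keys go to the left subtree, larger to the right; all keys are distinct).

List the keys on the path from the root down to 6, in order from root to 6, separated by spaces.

2 16 15 7 6

2: root
16: right child of 2 (depth 1)
26: right child of 16 (depth 2)
30: right child of 26 (depth 3)
20: left child of 26 (depth 3)
15: left child of 16 (depth 2)
18: left child of 20 (depth 4)
22: right child of 20 (depth 4)
7: left child of 15 (depth 3)
6: left child of 7 (depth 4)
36: right child of 30 (depth 4)
39: right child of 36 (depth 5)
1: left child of 2 (depth 1)
4: left child of 6 (depth 5)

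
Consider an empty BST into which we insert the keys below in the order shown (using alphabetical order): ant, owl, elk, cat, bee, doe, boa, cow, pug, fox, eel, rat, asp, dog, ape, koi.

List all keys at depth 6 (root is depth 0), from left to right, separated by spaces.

ant: root
owl: right child of ant (depth 1)
elk: left child of owl (depth 2)
cat: left child of elk (depth 3)
bee: left child of cat (depth 4)
doe: right child of cat (depth 4)
boa: right child of bee (depth 5)
cow: left child of doe (depth 5)
pug: right child of owl (depth 2)
fox: right child of elk (depth 3)
eel: right child of doe (depth 5)
rat: right child of pug (depth 3)
asp: left child of bee (depth 5)
dog: left child of eel (depth 6)
ape: left child of asp (depth 6)
koi: right child of fox (depth 4)

ape dog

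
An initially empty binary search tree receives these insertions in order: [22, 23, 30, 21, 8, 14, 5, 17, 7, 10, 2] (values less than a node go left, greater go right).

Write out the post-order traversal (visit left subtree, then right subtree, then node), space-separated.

Resulting structure (node: left, right):
  22: L=21, R=23
  23: L=–, R=30
  30: L=–, R=–
  21: L=8, R=–
  8: L=5, R=14
  14: L=10, R=17
  5: L=2, R=7
  17: L=–, R=–
  7: L=–, R=–
  10: L=–, R=–
  2: L=–, R=–

2 7 5 10 17 14 8 21 30 23 22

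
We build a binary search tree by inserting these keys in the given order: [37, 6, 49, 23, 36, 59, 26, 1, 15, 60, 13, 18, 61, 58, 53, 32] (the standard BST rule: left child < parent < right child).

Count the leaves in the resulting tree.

6

Insert 37: tree is empty, so 37 becomes the root.
Insert 6: 6 < 37 → go left. Place as left child of 37.
Insert 49: 49 > 37 → go right. Place as right child of 37.
Insert 23: 23 < 37 → go left; 23 > 6 → go right. Place as right child of 6.
Insert 36: 36 < 37 → go left; 36 > 6 → go right; 36 > 23 → go right. Place as right child of 23.
Insert 59: 59 > 37 → go right; 59 > 49 → go right. Place as right child of 49.
Insert 26: 26 < 37 → go left; 26 > 6 → go right; 26 > 23 → go right; 26 < 36 → go left. Place as left child of 36.
Insert 1: 1 < 37 → go left; 1 < 6 → go left. Place as left child of 6.
Insert 15: 15 < 37 → go left; 15 > 6 → go right; 15 < 23 → go left. Place as left child of 23.
Insert 60: 60 > 37 → go right; 60 > 49 → go right; 60 > 59 → go right. Place as right child of 59.
Insert 13: 13 < 37 → go left; 13 > 6 → go right; 13 < 23 → go left; 13 < 15 → go left. Place as left child of 15.
Insert 18: 18 < 37 → go left; 18 > 6 → go right; 18 < 23 → go left; 18 > 15 → go right. Place as right child of 15.
Insert 61: 61 > 37 → go right; 61 > 49 → go right; 61 > 59 → go right; 61 > 60 → go right. Place as right child of 60.
Insert 58: 58 > 37 → go right; 58 > 49 → go right; 58 < 59 → go left. Place as left child of 59.
Insert 53: 53 > 37 → go right; 53 > 49 → go right; 53 < 59 → go left; 53 < 58 → go left. Place as left child of 58.
Insert 32: 32 < 37 → go left; 32 > 6 → go right; 32 > 23 → go right; 32 < 36 → go left; 32 > 26 → go right. Place as right child of 26.

Leaves: 1, 13, 18, 32, 53, 61 — 6 in total.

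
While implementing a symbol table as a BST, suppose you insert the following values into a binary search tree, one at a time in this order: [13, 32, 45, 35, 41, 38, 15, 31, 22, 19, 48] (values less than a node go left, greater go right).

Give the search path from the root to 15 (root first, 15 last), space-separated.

13: root
32: right child of 13 (depth 1)
45: right child of 32 (depth 2)
35: left child of 45 (depth 3)
41: right child of 35 (depth 4)
38: left child of 41 (depth 5)
15: left child of 32 (depth 2)
31: right child of 15 (depth 3)
22: left child of 31 (depth 4)
19: left child of 22 (depth 5)
48: right child of 45 (depth 3)

13 32 15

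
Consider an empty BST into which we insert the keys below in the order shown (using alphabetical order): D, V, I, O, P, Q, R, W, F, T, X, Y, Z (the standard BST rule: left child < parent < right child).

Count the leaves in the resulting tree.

Insert D: tree is empty, so D becomes the root.
Insert V: V > D → go right. Place as right child of D.
Insert I: I > D → go right; I < V → go left. Place as left child of V.
Insert O: O > D → go right; O < V → go left; O > I → go right. Place as right child of I.
Insert P: P > D → go right; P < V → go left; P > I → go right; P > O → go right. Place as right child of O.
Insert Q: Q > D → go right; Q < V → go left; Q > I → go right; Q > O → go right; Q > P → go right. Place as right child of P.
Insert R: R > D → go right; R < V → go left; R > I → go right; R > O → go right; R > P → go right; R > Q → go right. Place as right child of Q.
Insert W: W > D → go right; W > V → go right. Place as right child of V.
Insert F: F > D → go right; F < V → go left; F < I → go left. Place as left child of I.
Insert T: T > D → go right; T < V → go left; T > I → go right; T > O → go right; T > P → go right; T > Q → go right; T > R → go right. Place as right child of R.
Insert X: X > D → go right; X > V → go right; X > W → go right. Place as right child of W.
Insert Y: Y > D → go right; Y > V → go right; Y > W → go right; Y > X → go right. Place as right child of X.
Insert Z: Z > D → go right; Z > V → go right; Z > W → go right; Z > X → go right; Z > Y → go right. Place as right child of Y.

Leaves: F, T, Z — 3 in total.

3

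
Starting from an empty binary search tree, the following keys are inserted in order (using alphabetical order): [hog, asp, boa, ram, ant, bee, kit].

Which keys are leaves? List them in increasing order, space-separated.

ant bee kit

Insert hog: tree is empty, so hog becomes the root.
Insert asp: asp < hog → go left. Place as left child of hog.
Insert boa: boa < hog → go left; boa > asp → go right. Place as right child of asp.
Insert ram: ram > hog → go right. Place as right child of hog.
Insert ant: ant < hog → go left; ant < asp → go left. Place as left child of asp.
Insert bee: bee < hog → go left; bee > asp → go right; bee < boa → go left. Place as left child of boa.
Insert kit: kit > hog → go right; kit < ram → go left. Place as left child of ram.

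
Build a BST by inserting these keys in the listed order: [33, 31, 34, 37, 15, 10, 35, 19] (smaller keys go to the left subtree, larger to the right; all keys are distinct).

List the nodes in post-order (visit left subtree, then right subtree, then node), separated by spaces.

10 19 15 31 35 37 34 33

33: root
31: left child of 33 (depth 1)
34: right child of 33 (depth 1)
37: right child of 34 (depth 2)
15: left child of 31 (depth 2)
10: left child of 15 (depth 3)
35: left child of 37 (depth 3)
19: right child of 15 (depth 3)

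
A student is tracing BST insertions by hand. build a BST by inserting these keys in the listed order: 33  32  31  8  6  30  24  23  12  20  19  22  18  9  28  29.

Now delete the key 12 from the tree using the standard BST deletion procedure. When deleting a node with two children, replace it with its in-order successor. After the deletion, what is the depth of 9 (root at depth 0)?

8

Insert 33: tree is empty, so 33 becomes the root.
Insert 32: 32 < 33 → go left. Place as left child of 33.
Insert 31: 31 < 33 → go left; 31 < 32 → go left. Place as left child of 32.
Insert 8: 8 < 33 → go left; 8 < 32 → go left; 8 < 31 → go left. Place as left child of 31.
Insert 6: 6 < 33 → go left; 6 < 32 → go left; 6 < 31 → go left; 6 < 8 → go left. Place as left child of 8.
Insert 30: 30 < 33 → go left; 30 < 32 → go left; 30 < 31 → go left; 30 > 8 → go right. Place as right child of 8.
Insert 24: 24 < 33 → go left; 24 < 32 → go left; 24 < 31 → go left; 24 > 8 → go right; 24 < 30 → go left. Place as left child of 30.
Insert 23: 23 < 33 → go left; 23 < 32 → go left; 23 < 31 → go left; 23 > 8 → go right; 23 < 30 → go left; 23 < 24 → go left. Place as left child of 24.
Insert 12: 12 < 33 → go left; 12 < 32 → go left; 12 < 31 → go left; 12 > 8 → go right; 12 < 30 → go left; 12 < 24 → go left; 12 < 23 → go left. Place as left child of 23.
Insert 20: 20 < 33 → go left; 20 < 32 → go left; 20 < 31 → go left; 20 > 8 → go right; 20 < 30 → go left; 20 < 24 → go left; 20 < 23 → go left; 20 > 12 → go right. Place as right child of 12.
Insert 19: 19 < 33 → go left; 19 < 32 → go left; 19 < 31 → go left; 19 > 8 → go right; 19 < 30 → go left; 19 < 24 → go left; 19 < 23 → go left; 19 > 12 → go right; 19 < 20 → go left. Place as left child of 20.
Insert 22: 22 < 33 → go left; 22 < 32 → go left; 22 < 31 → go left; 22 > 8 → go right; 22 < 30 → go left; 22 < 24 → go left; 22 < 23 → go left; 22 > 12 → go right; 22 > 20 → go right. Place as right child of 20.
Insert 18: 18 < 33 → go left; 18 < 32 → go left; 18 < 31 → go left; 18 > 8 → go right; 18 < 30 → go left; 18 < 24 → go left; 18 < 23 → go left; 18 > 12 → go right; 18 < 20 → go left; 18 < 19 → go left. Place as left child of 19.
Insert 9: 9 < 33 → go left; 9 < 32 → go left; 9 < 31 → go left; 9 > 8 → go right; 9 < 30 → go left; 9 < 24 → go left; 9 < 23 → go left; 9 < 12 → go left. Place as left child of 12.
Insert 28: 28 < 33 → go left; 28 < 32 → go left; 28 < 31 → go left; 28 > 8 → go right; 28 < 30 → go left; 28 > 24 → go right. Place as right child of 24.
Insert 29: 29 < 33 → go left; 29 < 32 → go left; 29 < 31 → go left; 29 > 8 → go right; 29 < 30 → go left; 29 > 24 → go right; 29 > 28 → go right. Place as right child of 28.

Delete 12 (two children — replace with in-order successor).
After deletion, path to 9: 33 → 32 → 31 → 8 → 30 → 24 → 23 → 18 → 9.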